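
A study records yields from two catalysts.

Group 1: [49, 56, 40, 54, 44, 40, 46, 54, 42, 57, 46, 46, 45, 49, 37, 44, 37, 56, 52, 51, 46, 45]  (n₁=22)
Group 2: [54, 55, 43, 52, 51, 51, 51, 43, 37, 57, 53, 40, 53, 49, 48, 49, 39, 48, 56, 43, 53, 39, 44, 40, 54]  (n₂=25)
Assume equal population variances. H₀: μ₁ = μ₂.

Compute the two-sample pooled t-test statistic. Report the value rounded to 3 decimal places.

x̄₁=47.091, s₁=6.023, n₁=22
x̄₂=48.080, s₂=6.082, n₂=25
s_p² = [21·6.023² + 24·6.082²]/45 = 36.6591
SE = √(s_p²·(1/22+1/25)) = 1.7699
t = (47.091−48.080)/1.7699 = -0.5588
df = 45

test statistic = -0.559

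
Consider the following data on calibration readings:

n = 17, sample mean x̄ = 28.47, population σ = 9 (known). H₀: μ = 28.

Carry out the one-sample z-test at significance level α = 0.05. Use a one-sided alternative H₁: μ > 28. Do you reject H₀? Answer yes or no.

SE = σ/√n = 9/√17 = 2.1828
z = (x̄−μ₀)/SE = (28.47−28)/2.1828 = 0.2153
p-value (one-sided, H₁ greater) = 0.41476
At α=0.05: p ≥ α → fail to reject H₀

reject H₀: no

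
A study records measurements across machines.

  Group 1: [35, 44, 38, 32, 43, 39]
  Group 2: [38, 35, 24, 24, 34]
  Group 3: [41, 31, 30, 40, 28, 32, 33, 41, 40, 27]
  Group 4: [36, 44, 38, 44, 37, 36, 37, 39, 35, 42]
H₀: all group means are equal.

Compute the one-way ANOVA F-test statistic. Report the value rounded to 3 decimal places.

Group means [38.50, 31.00, 34.30, 38.80], grand mean 36.032
SSB = Σnᵢ(x̄ᵢ−x̄)² = 269.768; SSW = ΣΣ(x−x̄ᵢ)² = 663.200
MSB = 269.768/3 = 89.9226; MSW = 663.200/27 = 24.5630
F = MSB/MSW = 3.6609
df = (3, 27)

test statistic = 3.661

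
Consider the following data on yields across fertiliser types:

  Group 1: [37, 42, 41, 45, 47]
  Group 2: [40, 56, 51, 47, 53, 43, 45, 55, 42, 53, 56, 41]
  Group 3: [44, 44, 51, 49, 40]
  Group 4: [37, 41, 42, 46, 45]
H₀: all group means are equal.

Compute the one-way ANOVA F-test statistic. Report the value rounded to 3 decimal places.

Group means [42.40, 48.50, 45.60, 42.20], grand mean 45.667
SSB = Σnᵢ(x̄ᵢ−x̄)² = 209.800; SSW = ΣΣ(x−x̄ᵢ)² = 604.200
MSB = 209.800/3 = 69.9333; MSW = 604.200/23 = 26.2696
F = MSB/MSW = 2.6621
df = (3, 23)

test statistic = 2.662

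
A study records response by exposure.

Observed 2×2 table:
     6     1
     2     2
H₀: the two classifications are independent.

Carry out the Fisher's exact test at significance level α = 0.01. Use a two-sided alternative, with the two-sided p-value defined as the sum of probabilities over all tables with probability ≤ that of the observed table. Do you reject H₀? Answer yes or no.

Margins: r₁=7, r₂=4, c₁=8, c₂=3, n=11
p_obs = C(7,6)·C(4,2)/C(11,8); sum pmf over tables with pmf ≤ p_obs
p-value (two-sided) = 0.49091
At α=0.01: p ≥ α → fail to reject H₀

reject H₀: no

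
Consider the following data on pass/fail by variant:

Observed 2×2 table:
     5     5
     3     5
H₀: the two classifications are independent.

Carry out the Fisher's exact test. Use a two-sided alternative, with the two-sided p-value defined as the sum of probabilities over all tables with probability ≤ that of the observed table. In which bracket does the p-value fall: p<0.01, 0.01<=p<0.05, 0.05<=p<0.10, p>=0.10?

p-value bracket: p>=0.10

Margins: r₁=10, r₂=8, c₁=8, c₂=10, n=18
p_obs = C(10,5)·C(8,3)/C(18,8); sum pmf over tables with pmf ≤ p_obs
p-value (two-sided) = 0.66406
→ bracket: p>=0.10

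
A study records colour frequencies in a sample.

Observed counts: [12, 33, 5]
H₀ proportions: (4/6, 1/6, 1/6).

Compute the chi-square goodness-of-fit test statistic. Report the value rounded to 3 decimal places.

n = 50; E_i = n·p_i = [33.33, 8.33, 8.33]
χ² = (12−33.33)²/33.33 + (33−8.33)²/8.33 + (5−8.33)²/8.33 = 88.0000
df = 2

test statistic = 88.000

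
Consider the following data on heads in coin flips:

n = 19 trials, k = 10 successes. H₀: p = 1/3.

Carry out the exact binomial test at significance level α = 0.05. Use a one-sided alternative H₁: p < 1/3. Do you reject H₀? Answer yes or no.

reject H₀: no

Exact binomial: n=19, k=10, p₀=1/3=0.3333
P(X≤10) from Σ C(n,i)·p₀^i·(1−p₀)^(n−i)
p-value (one-sided, H₁ less) = 0.97593
At α=0.05: p ≥ α → fail to reject H₀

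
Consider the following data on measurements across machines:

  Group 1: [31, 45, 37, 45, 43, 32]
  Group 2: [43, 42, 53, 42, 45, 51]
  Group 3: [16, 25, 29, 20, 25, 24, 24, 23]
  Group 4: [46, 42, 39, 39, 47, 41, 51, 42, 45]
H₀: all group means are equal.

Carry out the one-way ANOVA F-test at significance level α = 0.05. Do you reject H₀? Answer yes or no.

reject H₀: yes

Group means [38.83, 46.00, 23.25, 43.56], grand mean 37.483
SSB = Σnᵢ(x̄ᵢ−x̄)² = 2398.686; SSW = ΣΣ(x−x̄ᵢ)² = 552.556
MSB = 2398.686/3 = 799.5619; MSW = 552.556/25 = 22.1022
F = MSB/MSW = 36.1756
df = (3, 25)
p-value (upper-tail) = 0.00000
At α=0.05: p < α → reject H₀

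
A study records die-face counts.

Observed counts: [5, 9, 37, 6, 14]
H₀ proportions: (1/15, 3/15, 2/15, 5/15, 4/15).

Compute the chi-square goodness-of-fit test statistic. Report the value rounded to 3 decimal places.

test statistic = 96.472

n = 71; E_i = n·p_i = [4.73, 14.20, 9.47, 23.67, 18.93]
χ² = (5−4.73)²/4.73 + (9−14.20)²/14.20 + (37−9.47)²/9.47 + (6−23.67)²/23.67 + (14−18.93)²/18.93 = 96.4718
df = 4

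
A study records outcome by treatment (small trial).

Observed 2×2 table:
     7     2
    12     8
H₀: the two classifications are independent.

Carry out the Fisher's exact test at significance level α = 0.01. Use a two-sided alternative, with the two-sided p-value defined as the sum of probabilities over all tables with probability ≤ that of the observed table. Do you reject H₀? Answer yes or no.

Margins: r₁=9, r₂=20, c₁=19, c₂=10, n=29
p_obs = C(9,7)·C(20,12)/C(29,19); sum pmf over tables with pmf ≤ p_obs
p-value (two-sided) = 0.43108
At α=0.01: p ≥ α → fail to reject H₀

reject H₀: no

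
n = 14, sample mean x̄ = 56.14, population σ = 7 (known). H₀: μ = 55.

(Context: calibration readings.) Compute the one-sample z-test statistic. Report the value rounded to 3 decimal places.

test statistic = 0.609

SE = σ/√n = 7/√14 = 1.8708
z = (x̄−μ₀)/SE = (56.14−55)/1.8708 = 0.6094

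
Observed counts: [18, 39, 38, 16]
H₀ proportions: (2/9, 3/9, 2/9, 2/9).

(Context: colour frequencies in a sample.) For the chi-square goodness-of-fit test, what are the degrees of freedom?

degrees of freedom = 3

df = k − 1 = 4 − 1 = 3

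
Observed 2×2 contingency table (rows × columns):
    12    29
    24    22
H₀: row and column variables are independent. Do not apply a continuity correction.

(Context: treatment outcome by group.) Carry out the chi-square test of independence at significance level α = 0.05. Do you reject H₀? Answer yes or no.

reject H₀: yes

Row totals [41, 46], col totals [36, 51], n=87
χ² = (12−16.97)²/16.97 + (29−24.03)²/24.03 + (24−19.03)²/19.03 + (22−26.97)²/26.97 = 4.6889
df = 1
p-value (upper-tail) = 0.03036
At α=0.05: p < α → reject H₀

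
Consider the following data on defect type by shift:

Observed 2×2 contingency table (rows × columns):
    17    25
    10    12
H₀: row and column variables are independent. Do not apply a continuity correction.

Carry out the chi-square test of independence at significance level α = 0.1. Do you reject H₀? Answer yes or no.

reject H₀: no

Row totals [42, 22], col totals [27, 37], n=64
χ² = (17−17.72)²/17.72 + (25−24.28)²/24.28 + (10−9.28)²/9.28 + (12−12.72)²/12.72 = 0.1467
df = 1
p-value (upper-tail) = 0.70170
At α=0.1: p ≥ α → fail to reject H₀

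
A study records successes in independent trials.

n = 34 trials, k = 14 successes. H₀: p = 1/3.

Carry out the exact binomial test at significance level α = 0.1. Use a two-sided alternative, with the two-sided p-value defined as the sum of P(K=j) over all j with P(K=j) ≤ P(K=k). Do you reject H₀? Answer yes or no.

reject H₀: no

Exact binomial: n=34, k=14, p₀=1/3=0.3333
P(X=j) = C(n,j)·p₀^j·(1−p₀)^(n−j); p = Σ P(X=j) over j with P(X=j) ≤ P(X=14)
p-value (two-sided) = 0.36404
At α=0.1: p ≥ α → fail to reject H₀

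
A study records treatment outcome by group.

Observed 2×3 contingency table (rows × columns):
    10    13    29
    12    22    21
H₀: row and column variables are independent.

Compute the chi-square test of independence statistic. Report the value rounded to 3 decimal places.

Row totals [52, 55], col totals [22, 35, 50], n=107
χ² = (10−10.69)²/10.69 + (13−17.01)²/17.01 + (29−24.30)²/24.30 + (12−11.31)²/11.31 + (22−17.99)²/17.99 + (21−25.70)²/25.70 = 3.6949
df = 2

test statistic = 3.695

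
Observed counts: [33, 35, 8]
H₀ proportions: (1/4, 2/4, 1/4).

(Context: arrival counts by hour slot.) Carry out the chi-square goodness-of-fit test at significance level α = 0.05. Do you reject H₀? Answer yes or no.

reject H₀: yes

n = 76; E_i = n·p_i = [19.00, 38.00, 19.00]
χ² = (33−19.00)²/19.00 + (35−38.00)²/38.00 + (8−19.00)²/19.00 = 16.9211
df = 2
p-value (upper-tail) = 0.00021
At α=0.05: p < α → reject H₀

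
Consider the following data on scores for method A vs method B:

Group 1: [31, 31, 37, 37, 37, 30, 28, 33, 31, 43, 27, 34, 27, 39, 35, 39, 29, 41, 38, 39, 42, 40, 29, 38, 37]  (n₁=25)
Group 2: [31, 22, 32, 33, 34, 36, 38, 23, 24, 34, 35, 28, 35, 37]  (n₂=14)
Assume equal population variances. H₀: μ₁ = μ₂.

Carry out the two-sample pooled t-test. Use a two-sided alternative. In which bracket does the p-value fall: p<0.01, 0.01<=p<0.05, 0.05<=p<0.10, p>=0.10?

p-value bracket: 0.05<=p<0.10

x̄₁=34.880, s₁=4.927, n₁=25
x̄₂=31.571, s₂=5.287, n₂=14
s_p² = [24·4.927² + 13·5.287²]/37 = 25.5694
SE = √(s_p²·(1/25+1/14)) = 1.6879
t = (34.880−31.571)/1.6879 = 1.9601
df = 37
p-value (two-sided) = 0.05755
→ bracket: 0.05<=p<0.10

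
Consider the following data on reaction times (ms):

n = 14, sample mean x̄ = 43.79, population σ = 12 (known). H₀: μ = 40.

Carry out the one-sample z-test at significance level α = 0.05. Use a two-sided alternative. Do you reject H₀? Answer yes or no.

reject H₀: no

SE = σ/√n = 12/√14 = 3.2071
z = (x̄−μ₀)/SE = (43.79−40)/3.2071 = 1.1817
p-value (two-sided) = 0.23731
At α=0.05: p ≥ α → fail to reject H₀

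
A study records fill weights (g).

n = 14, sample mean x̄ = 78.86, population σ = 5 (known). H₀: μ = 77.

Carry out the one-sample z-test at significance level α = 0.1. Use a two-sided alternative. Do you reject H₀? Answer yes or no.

reject H₀: no

SE = σ/√n = 5/√14 = 1.3363
z = (x̄−μ₀)/SE = (78.86−77)/1.3363 = 1.3919
p-value (two-sided) = 0.16395
At α=0.1: p ≥ α → fail to reject H₀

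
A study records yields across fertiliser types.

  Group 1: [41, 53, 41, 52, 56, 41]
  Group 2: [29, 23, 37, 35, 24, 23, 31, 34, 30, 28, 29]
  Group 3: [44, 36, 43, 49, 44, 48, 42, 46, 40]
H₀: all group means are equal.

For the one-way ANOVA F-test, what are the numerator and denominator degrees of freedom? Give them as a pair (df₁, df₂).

degrees of freedom = [2, 23]

k = 3 groups, N = 26 total
df = (k−1, N−k) = (3−1, 26−3) = (2, 23)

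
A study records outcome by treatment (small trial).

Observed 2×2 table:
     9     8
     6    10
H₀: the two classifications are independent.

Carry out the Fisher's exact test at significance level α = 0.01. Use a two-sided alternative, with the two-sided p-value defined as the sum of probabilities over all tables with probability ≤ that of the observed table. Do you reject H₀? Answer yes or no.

reject H₀: no

Margins: r₁=17, r₂=16, c₁=15, c₂=18, n=33
p_obs = C(17,9)·C(16,6)/C(33,15); sum pmf over tables with pmf ≤ p_obs
p-value (two-sided) = 0.49053
At α=0.01: p ≥ α → fail to reject H₀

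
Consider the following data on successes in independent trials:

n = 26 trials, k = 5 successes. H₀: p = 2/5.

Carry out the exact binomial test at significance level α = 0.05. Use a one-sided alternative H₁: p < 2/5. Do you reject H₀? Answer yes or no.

Exact binomial: n=26, k=5, p₀=2/5=0.4000
P(X≤5) from Σ C(n,i)·p₀^i·(1−p₀)^(n−i)
p-value (one-sided, H₁ less) = 0.02141
At α=0.05: p < α → reject H₀

reject H₀: yes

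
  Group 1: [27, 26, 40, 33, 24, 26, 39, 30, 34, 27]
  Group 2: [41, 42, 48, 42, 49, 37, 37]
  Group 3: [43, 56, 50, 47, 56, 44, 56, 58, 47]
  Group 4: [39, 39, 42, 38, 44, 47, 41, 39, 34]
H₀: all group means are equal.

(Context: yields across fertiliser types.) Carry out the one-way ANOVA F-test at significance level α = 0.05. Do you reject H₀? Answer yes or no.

Group means [30.60, 42.29, 50.78, 40.33], grand mean 40.629
SSB = Σnᵢ(x̄ᵢ−x̄)² = 1952.787; SSW = ΣΣ(x−x̄ᵢ)² = 805.384
MSB = 1952.787/3 = 650.9291; MSW = 805.384/31 = 25.9801
F = MSB/MSW = 25.0549
df = (3, 31)
p-value (upper-tail) = 0.00000
At α=0.05: p < α → reject H₀

reject H₀: yes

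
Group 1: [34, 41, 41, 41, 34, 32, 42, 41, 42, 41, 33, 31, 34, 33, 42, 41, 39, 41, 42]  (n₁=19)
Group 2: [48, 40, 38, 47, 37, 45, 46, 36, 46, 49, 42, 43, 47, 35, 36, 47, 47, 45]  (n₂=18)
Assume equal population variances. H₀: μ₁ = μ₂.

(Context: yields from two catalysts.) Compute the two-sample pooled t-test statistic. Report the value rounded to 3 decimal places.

x̄₁=38.158, s₁=4.153, n₁=19
x̄₂=43.000, s₂=4.753, n₂=18
s_p² = [18·4.153² + 17·4.753²]/35 = 19.8436
SE = √(s_p²·(1/19+1/18)) = 1.4652
t = (38.158−43.000)/1.4652 = -3.3047
df = 35

test statistic = -3.305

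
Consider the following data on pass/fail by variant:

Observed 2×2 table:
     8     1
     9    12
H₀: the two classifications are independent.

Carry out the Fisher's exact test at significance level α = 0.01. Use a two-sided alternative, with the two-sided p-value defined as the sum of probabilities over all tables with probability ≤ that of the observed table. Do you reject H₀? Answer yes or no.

reject H₀: no

Margins: r₁=9, r₂=21, c₁=17, c₂=13, n=30
p_obs = C(9,8)·C(21,9)/C(30,17); sum pmf over tables with pmf ≤ p_obs
p-value (two-sided) = 0.04168
At α=0.01: p ≥ α → fail to reject H₀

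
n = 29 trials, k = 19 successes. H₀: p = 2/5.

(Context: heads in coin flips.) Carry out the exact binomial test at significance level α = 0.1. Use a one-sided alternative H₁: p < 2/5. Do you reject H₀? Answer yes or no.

Exact binomial: n=29, k=19, p₀=2/5=0.4000
P(X≤19) from Σ C(n,i)·p₀^i·(1−p₀)^(n−i)
p-value (one-sided, H₁ less) = 0.99848
At α=0.1: p ≥ α → fail to reject H₀

reject H₀: no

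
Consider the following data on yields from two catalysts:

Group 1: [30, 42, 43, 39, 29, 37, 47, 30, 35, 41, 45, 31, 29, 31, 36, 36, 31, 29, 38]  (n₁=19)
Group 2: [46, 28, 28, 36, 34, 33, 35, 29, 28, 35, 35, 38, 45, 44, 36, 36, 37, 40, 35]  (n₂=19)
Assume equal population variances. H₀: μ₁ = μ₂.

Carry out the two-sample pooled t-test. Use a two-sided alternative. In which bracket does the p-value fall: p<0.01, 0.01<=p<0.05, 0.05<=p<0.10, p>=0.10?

p-value bracket: p>=0.10

x̄₁=35.737, s₁=5.867, n₁=19
x̄₂=35.684, s₂=5.386, n₂=19
s_p² = [18·5.867² + 18·5.386²]/36 = 31.7164
SE = √(s_p²·(1/19+1/19)) = 1.8272
t = (35.737−35.684)/1.8272 = 0.0288
df = 36
p-value (two-sided) = 0.97718
→ bracket: p>=0.10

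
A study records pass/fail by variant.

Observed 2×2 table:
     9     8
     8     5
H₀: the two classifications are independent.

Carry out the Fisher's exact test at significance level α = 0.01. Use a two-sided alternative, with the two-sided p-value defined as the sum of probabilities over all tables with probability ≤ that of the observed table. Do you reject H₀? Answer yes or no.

Margins: r₁=17, r₂=13, c₁=17, c₂=13, n=30
p_obs = C(17,9)·C(13,8)/C(30,17); sum pmf over tables with pmf ≤ p_obs
p-value (two-sided) = 0.72134
At α=0.01: p ≥ α → fail to reject H₀

reject H₀: no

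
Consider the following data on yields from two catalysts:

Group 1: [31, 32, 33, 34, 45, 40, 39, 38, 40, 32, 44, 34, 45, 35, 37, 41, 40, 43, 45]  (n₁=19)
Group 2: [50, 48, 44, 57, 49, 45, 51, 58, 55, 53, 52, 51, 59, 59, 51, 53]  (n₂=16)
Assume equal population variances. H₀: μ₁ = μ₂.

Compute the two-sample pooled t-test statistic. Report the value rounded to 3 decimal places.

x̄₁=38.316, s₁=4.808, n₁=19
x̄₂=52.188, s₂=4.578, n₂=16
s_p² = [18·4.808² + 15·4.578²]/33 = 22.1377
SE = √(s_p²·(1/19+1/16)) = 1.5965
t = (38.316−52.188)/1.5965 = -8.6889
df = 33

test statistic = -8.689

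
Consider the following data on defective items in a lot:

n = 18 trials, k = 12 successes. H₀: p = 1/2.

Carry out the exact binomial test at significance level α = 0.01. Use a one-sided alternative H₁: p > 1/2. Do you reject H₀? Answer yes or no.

Exact binomial: n=18, k=12, p₀=1/2=0.5000
P(X≥12) from Σ C(n,i)·p₀^i·(1−p₀)^(n−i)
p-value (one-sided, H₁ greater) = 0.11894
At α=0.01: p ≥ α → fail to reject H₀

reject H₀: no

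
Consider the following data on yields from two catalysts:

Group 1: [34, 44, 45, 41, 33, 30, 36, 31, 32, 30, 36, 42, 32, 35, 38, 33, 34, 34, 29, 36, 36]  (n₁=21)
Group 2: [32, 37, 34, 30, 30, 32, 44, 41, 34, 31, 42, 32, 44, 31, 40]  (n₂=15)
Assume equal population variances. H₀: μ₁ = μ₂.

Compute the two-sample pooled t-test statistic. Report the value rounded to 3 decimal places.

test statistic = -0.193

x̄₁=35.286, s₁=4.518, n₁=21
x̄₂=35.600, s₂=5.221, n₂=15
s_p² = [20·4.518² + 14·5.221²]/34 = 23.2319
SE = √(s_p²·(1/21+1/15)) = 1.6294
t = (35.286−35.600)/1.6294 = -0.1929
df = 34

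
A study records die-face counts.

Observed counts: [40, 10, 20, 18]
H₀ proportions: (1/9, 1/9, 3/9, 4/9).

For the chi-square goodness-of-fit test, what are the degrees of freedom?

df = k − 1 = 4 − 1 = 3

degrees of freedom = 3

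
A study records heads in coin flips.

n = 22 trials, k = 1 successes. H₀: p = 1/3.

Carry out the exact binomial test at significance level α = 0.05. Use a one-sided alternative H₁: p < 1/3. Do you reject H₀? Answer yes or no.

reject H₀: yes

Exact binomial: n=22, k=1, p₀=1/3=0.3333
P(X≤1) from Σ C(n,i)·p₀^i·(1−p₀)^(n−i)
p-value (one-sided, H₁ less) = 0.00160
At α=0.05: p < α → reject H₀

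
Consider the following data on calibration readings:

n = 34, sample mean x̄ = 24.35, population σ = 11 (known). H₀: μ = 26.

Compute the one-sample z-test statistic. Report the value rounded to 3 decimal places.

SE = σ/√n = 11/√34 = 1.8865
z = (x̄−μ₀)/SE = (24.35−26)/1.8865 = -0.8746

test statistic = -0.875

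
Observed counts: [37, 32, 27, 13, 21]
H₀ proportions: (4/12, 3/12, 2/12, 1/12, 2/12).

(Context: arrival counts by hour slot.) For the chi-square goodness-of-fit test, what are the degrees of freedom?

df = k − 1 = 5 − 1 = 4

degrees of freedom = 4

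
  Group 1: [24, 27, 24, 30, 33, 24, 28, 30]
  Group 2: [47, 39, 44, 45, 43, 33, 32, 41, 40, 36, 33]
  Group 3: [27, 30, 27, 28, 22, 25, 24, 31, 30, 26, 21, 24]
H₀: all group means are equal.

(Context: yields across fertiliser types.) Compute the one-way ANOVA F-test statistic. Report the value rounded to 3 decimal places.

test statistic = 34.089

Group means [27.50, 39.36, 26.25], grand mean 31.226
SSB = Σnᵢ(x̄ᵢ−x̄)² = 1136.624; SSW = ΣΣ(x−x̄ᵢ)² = 466.795
MSB = 1136.624/2 = 568.3120; MSW = 466.795/28 = 16.6713
F = MSB/MSW = 34.0893
df = (2, 28)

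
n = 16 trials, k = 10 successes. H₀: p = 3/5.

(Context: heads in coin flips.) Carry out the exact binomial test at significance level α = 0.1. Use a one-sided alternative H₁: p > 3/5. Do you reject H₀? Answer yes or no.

reject H₀: no

Exact binomial: n=16, k=10, p₀=3/5=0.6000
P(X≥10) from Σ C(n,i)·p₀^i·(1−p₀)^(n−i)
p-value (one-sided, H₁ greater) = 0.52717
At α=0.1: p ≥ α → fail to reject H₀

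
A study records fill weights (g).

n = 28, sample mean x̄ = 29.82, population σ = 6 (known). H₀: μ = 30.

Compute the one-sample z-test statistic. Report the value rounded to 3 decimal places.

test statistic = -0.159

SE = σ/√n = 6/√28 = 1.1339
z = (x̄−μ₀)/SE = (29.82−30)/1.1339 = -0.1587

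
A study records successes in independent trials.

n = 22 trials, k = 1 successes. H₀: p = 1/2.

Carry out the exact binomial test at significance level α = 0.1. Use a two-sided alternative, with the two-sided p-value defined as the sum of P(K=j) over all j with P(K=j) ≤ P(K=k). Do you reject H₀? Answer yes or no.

reject H₀: yes

Exact binomial: n=22, k=1, p₀=1/2=0.5000
P(X=j) = C(n,j)·p₀^j·(1−p₀)^(n−j); p = Σ P(X=j) over j with P(X=j) ≤ P(X=1)
p-value (two-sided) = 0.00001
At α=0.1: p < α → reject H₀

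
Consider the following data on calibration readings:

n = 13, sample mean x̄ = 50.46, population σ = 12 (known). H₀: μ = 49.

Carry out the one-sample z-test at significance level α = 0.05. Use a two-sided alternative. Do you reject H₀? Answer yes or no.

reject H₀: no

SE = σ/√n = 12/√13 = 3.3282
z = (x̄−μ₀)/SE = (50.46−49)/3.3282 = 0.4387
p-value (two-sided) = 0.66090
At α=0.05: p ≥ α → fail to reject H₀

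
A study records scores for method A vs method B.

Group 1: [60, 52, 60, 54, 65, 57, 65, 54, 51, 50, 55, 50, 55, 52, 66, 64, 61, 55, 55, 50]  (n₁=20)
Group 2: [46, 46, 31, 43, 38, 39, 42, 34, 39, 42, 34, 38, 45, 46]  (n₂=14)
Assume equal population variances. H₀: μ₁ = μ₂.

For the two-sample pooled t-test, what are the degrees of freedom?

df = n₁ + n₂ − 2 = 20 + 14 − 2 = 32

degrees of freedom = 32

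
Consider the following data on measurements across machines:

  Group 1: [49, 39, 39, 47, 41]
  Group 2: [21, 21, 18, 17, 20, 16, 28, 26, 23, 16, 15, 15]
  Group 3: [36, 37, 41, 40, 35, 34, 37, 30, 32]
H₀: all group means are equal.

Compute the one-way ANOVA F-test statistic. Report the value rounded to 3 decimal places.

test statistic = 71.098

Group means [43.00, 19.67, 35.78], grand mean 29.731
SSB = Σnᵢ(x̄ᵢ−x̄)² = 2424.893; SSW = ΣΣ(x−x̄ᵢ)² = 392.222
MSB = 2424.893/2 = 1212.4466; MSW = 392.222/23 = 17.0531
F = MSB/MSW = 71.0981
df = (2, 23)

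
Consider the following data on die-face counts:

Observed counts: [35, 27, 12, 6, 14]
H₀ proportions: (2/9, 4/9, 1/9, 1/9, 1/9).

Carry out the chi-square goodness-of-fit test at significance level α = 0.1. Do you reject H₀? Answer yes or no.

n = 94; E_i = n·p_i = [20.89, 41.78, 10.44, 10.44, 10.44]
χ² = (35−20.89)²/20.89 + (27−41.78)²/41.78 + (12−10.44)²/10.44 + (6−10.44)²/10.44 + (14−10.44)²/10.44 = 18.0931
df = 4
p-value (upper-tail) = 0.00118
At α=0.1: p < α → reject H₀

reject H₀: yes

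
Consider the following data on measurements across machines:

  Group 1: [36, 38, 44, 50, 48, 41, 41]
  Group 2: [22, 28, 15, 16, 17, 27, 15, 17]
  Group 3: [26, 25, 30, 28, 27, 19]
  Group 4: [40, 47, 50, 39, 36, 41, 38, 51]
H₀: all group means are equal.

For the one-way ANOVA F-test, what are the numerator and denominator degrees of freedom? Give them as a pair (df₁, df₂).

degrees of freedom = [3, 25]

k = 4 groups, N = 29 total
df = (k−1, N−k) = (4−1, 29−4) = (3, 25)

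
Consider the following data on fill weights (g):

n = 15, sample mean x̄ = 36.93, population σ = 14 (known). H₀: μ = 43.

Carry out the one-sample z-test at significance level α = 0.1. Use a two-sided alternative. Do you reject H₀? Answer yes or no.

reject H₀: yes

SE = σ/√n = 14/√15 = 3.6148
z = (x̄−μ₀)/SE = (36.93−43)/3.6148 = -1.6792
p-value (two-sided) = 0.09311
At α=0.1: p < α → reject H₀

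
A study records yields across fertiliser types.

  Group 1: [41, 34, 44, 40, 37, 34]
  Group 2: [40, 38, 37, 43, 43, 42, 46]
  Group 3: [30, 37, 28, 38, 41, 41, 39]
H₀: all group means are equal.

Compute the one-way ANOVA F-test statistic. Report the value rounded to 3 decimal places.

Group means [38.33, 41.29, 36.29], grand mean 38.650
SSB = Σnᵢ(x̄ᵢ−x̄)² = 88.360; SSW = ΣΣ(x−x̄ᵢ)² = 304.190
MSB = 88.360/2 = 44.1798; MSW = 304.190/17 = 17.8936
F = MSB/MSW = 2.4690
df = (2, 17)

test statistic = 2.469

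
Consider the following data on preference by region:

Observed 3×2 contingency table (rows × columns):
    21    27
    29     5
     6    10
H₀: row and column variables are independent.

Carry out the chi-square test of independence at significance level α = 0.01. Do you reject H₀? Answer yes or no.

Row totals [48, 34, 16], col totals [56, 42], n=98
χ² = (21−27.43)²/27.43 + (27−20.57)²/20.57 + (29−19.43)²/19.43 + (5−14.57)²/14.57 + (6−9.14)²/9.14 + (10−6.86)²/6.86 = 17.0389
df = 2
p-value (upper-tail) = 0.00020
At α=0.01: p < α → reject H₀

reject H₀: yes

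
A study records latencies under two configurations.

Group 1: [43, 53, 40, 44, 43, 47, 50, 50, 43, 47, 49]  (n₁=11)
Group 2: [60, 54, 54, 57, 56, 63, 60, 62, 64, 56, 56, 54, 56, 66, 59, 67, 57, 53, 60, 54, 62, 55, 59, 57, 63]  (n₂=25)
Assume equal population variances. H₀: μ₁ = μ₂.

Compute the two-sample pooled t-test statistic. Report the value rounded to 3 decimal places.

test statistic = -8.487

x̄₁=46.273, s₁=3.977, n₁=11
x̄₂=58.560, s₂=4.011, n₂=25
s_p² = [10·3.977² + 24·4.011²]/34 = 16.0101
SE = √(s_p²·(1/11+1/25)) = 1.4477
t = (46.273−58.560)/1.4477 = -8.4874
df = 34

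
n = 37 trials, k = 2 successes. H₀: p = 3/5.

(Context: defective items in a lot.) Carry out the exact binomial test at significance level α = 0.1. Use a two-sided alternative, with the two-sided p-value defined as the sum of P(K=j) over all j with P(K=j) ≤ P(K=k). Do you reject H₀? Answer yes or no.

reject H₀: yes

Exact binomial: n=37, k=2, p₀=3/5=0.6000
P(X=j) = C(n,j)·p₀^j·(1−p₀)^(n−j); p = Σ P(X=j) over j with P(X=j) ≤ P(X=2)
p-value (two-sided) = 0.00000
At α=0.1: p < α → reject H₀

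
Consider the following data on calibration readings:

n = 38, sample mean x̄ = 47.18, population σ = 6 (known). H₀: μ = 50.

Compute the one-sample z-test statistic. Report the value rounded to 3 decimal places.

test statistic = -2.897

SE = σ/√n = 6/√38 = 0.9733
z = (x̄−μ₀)/SE = (47.18−50)/0.9733 = -2.8973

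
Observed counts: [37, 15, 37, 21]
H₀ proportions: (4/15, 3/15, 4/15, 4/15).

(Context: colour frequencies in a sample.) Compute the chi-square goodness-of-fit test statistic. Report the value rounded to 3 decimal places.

test statistic = 8.602

n = 110; E_i = n·p_i = [29.33, 22.00, 29.33, 29.33]
χ² = (37−29.33)²/29.33 + (15−22.00)²/22.00 + (37−29.33)²/29.33 + (21−29.33)²/29.33 = 8.6023
df = 3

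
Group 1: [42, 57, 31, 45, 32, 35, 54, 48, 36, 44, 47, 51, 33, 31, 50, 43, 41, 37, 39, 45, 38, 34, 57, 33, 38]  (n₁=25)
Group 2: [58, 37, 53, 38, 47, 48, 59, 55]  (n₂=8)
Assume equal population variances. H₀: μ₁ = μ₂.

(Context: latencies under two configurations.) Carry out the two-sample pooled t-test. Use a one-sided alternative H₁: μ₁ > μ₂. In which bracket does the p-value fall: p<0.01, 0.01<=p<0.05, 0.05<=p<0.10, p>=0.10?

x̄₁=41.640, s₁=8.010, n₁=25
x̄₂=49.375, s₂=8.467, n₂=8
s_p² = [24·8.010² + 7·8.467²]/31 = 65.8592
SE = √(s_p²·(1/25+1/8)) = 3.2965
t = (41.640−49.375)/3.2965 = -2.3464
df = 31
p-value (one-sided, H₁ greater) = 0.98724
→ bracket: p>=0.10

p-value bracket: p>=0.10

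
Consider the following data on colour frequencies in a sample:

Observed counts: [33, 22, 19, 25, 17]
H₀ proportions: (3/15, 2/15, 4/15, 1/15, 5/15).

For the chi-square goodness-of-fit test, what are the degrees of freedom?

degrees of freedom = 4

df = k − 1 = 5 − 1 = 4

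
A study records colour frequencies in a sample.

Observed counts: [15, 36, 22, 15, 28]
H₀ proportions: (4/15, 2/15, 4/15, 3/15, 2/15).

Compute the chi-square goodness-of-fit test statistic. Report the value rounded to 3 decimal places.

n = 116; E_i = n·p_i = [30.93, 15.47, 30.93, 23.20, 15.47]
χ² = (15−30.93)²/30.93 + (36−15.47)²/15.47 + (22−30.93)²/30.93 + (15−23.20)²/23.20 + (28−15.47)²/15.47 = 51.1013
df = 4

test statistic = 51.101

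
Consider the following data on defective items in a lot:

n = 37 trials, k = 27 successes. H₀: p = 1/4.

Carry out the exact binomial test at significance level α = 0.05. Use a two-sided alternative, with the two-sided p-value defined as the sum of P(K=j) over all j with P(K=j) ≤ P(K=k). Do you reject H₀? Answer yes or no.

Exact binomial: n=37, k=27, p₀=1/4=0.2500
P(X=j) = C(n,j)·p₀^j·(1−p₀)^(n−j); p = Σ P(X=j) over j with P(X=j) ≤ P(X=27)
p-value (two-sided) = 0.00000
At α=0.05: p < α → reject H₀

reject H₀: yes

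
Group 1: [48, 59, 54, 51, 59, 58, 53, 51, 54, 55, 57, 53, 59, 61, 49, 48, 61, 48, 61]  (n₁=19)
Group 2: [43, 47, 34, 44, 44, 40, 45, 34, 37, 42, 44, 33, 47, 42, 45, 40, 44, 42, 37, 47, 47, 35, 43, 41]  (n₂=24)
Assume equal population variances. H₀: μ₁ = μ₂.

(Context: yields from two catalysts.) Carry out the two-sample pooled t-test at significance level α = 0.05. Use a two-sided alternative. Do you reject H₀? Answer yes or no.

x̄₁=54.684, s₁=4.667, n₁=19
x̄₂=41.542, s₂=4.413, n₂=24
s_p² = [18·4.667² + 23·4.413²]/41 = 20.4894
SE = √(s_p²·(1/19+1/24)) = 1.3900
t = (54.684−41.542)/1.3900 = 9.4550
df = 41
p-value (two-sided) = 0.00000
At α=0.05: p < α → reject H₀

reject H₀: yes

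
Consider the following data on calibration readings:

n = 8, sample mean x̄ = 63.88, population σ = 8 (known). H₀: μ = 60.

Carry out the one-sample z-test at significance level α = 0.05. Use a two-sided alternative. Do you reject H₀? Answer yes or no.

SE = σ/√n = 8/√8 = 2.8284
z = (x̄−μ₀)/SE = (63.88−60)/2.8284 = 1.3718
p-value (two-sided) = 0.17013
At α=0.05: p ≥ α → fail to reject H₀

reject H₀: no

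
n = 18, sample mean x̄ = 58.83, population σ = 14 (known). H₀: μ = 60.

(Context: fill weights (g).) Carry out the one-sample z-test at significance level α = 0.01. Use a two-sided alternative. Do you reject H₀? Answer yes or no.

reject H₀: no

SE = σ/√n = 14/√18 = 3.2998
z = (x̄−μ₀)/SE = (58.83−60)/3.2998 = -0.3546
p-value (two-sided) = 0.72292
At α=0.01: p ≥ α → fail to reject H₀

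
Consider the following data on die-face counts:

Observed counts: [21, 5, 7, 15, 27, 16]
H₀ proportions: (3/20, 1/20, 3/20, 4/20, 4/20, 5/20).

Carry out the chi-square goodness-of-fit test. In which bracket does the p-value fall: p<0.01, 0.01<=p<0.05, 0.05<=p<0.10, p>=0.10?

n = 91; E_i = n·p_i = [13.65, 4.55, 13.65, 18.20, 18.20, 22.75]
χ² = (21−13.65)²/13.65 + (5−4.55)²/4.55 + (7−13.65)²/13.65 + (15−18.20)²/18.20 + (27−18.20)²/18.20 + (16−22.75)²/22.75 = 14.0623
df = 5
p-value (upper-tail) = 0.01522
→ bracket: 0.01<=p<0.05

p-value bracket: 0.01<=p<0.05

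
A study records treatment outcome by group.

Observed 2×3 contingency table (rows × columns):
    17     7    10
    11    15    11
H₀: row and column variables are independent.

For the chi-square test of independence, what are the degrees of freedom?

degrees of freedom = 2

df = (r−1)(c−1) = (2−1)·(3−1) = 2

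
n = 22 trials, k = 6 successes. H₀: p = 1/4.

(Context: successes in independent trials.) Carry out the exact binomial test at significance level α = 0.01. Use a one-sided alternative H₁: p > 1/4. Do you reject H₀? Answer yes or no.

reject H₀: no

Exact binomial: n=22, k=6, p₀=1/4=0.2500
P(X≥6) from Σ C(n,i)·p₀^i·(1−p₀)^(n−i)
p-value (one-sided, H₁ greater) = 0.48320
At α=0.01: p ≥ α → fail to reject H₀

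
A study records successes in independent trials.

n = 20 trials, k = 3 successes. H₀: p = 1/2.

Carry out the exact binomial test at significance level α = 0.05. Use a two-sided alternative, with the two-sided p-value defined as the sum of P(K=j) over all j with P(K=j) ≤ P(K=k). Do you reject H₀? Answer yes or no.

Exact binomial: n=20, k=3, p₀=1/2=0.5000
P(X=j) = C(n,j)·p₀^j·(1−p₀)^(n−j); p = Σ P(X=j) over j with P(X=j) ≤ P(X=3)
p-value (two-sided) = 0.00258
At α=0.05: p < α → reject H₀

reject H₀: yes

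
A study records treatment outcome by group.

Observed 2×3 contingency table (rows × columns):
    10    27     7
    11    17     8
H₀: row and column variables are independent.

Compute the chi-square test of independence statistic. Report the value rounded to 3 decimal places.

Row totals [44, 36], col totals [21, 44, 15], n=80
χ² = (10−11.55)²/11.55 + (27−24.20)²/24.20 + (7−8.25)²/8.25 + (11−9.45)²/9.45 + (17−19.80)²/19.80 + (8−6.75)²/6.75 = 1.6030
df = 2

test statistic = 1.603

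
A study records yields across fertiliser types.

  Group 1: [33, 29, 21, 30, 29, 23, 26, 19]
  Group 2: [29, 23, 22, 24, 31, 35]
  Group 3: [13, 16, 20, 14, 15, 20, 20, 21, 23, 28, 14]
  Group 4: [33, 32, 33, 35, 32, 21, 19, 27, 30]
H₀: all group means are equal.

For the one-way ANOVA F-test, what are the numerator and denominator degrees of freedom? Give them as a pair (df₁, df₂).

k = 4 groups, N = 34 total
df = (k−1, N−k) = (4−1, 34−4) = (3, 30)

degrees of freedom = [3, 30]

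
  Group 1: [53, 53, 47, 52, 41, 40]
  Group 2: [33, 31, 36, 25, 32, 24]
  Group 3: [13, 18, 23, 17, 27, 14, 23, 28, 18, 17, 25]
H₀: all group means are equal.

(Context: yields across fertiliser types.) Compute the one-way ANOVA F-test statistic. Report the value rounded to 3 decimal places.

Group means [47.67, 30.17, 20.27], grand mean 30.000
SSB = Σnᵢ(x̄ᵢ−x̄)² = 2913.652; SSW = ΣΣ(x−x̄ᵢ)² = 556.348
MSB = 2913.652/2 = 1456.8258; MSW = 556.348/20 = 27.8174
F = MSB/MSW = 52.3710
df = (2, 20)

test statistic = 52.371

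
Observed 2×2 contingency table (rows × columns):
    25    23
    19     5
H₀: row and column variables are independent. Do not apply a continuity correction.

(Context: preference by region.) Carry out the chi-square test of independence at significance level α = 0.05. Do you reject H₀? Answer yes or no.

reject H₀: yes

Row totals [48, 24], col totals [44, 28], n=72
χ² = (25−29.33)²/29.33 + (23−18.67)²/18.67 + (19−14.67)²/14.67 + (5−9.33)²/9.33 = 4.9383
df = 1
p-value (upper-tail) = 0.02627
At α=0.05: p < α → reject H₀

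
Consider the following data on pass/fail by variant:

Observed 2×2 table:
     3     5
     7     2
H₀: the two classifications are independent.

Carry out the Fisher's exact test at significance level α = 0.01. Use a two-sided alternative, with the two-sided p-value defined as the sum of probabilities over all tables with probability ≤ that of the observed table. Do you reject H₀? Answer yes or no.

Margins: r₁=8, r₂=9, c₁=10, c₂=7, n=17
p_obs = C(8,3)·C(9,7)/C(17,10); sum pmf over tables with pmf ≤ p_obs
p-value (two-sided) = 0.15343
At α=0.01: p ≥ α → fail to reject H₀

reject H₀: no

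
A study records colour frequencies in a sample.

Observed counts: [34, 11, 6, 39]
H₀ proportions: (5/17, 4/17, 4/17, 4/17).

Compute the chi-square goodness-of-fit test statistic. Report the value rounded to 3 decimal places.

test statistic = 32.910

n = 90; E_i = n·p_i = [26.47, 21.18, 21.18, 21.18]
χ² = (34−26.47)²/26.47 + (11−21.18)²/21.18 + (6−21.18)²/21.18 + (39−21.18)²/21.18 = 32.9100
df = 3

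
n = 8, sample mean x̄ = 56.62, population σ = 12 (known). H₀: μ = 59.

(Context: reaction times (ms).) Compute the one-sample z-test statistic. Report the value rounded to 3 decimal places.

test statistic = -0.561

SE = σ/√n = 12/√8 = 4.2426
z = (x̄−μ₀)/SE = (56.62−59)/4.2426 = -0.5610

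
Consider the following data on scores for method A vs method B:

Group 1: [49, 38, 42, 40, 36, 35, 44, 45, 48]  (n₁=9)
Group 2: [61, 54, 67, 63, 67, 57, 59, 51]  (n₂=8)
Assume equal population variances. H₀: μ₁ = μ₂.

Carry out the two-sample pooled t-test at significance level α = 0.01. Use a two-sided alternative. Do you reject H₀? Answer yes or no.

reject H₀: yes

x̄₁=41.889, s₁=5.036, n₁=9
x̄₂=59.875, s₂=5.793, n₂=8
s_p² = [8·5.036² + 7·5.793²]/15 = 29.1843
SE = √(s_p²·(1/9+1/8)) = 2.6250
t = (41.889−59.875)/2.6250 = -6.8518
df = 15
p-value (two-sided) = 0.00001
At α=0.01: p < α → reject H₀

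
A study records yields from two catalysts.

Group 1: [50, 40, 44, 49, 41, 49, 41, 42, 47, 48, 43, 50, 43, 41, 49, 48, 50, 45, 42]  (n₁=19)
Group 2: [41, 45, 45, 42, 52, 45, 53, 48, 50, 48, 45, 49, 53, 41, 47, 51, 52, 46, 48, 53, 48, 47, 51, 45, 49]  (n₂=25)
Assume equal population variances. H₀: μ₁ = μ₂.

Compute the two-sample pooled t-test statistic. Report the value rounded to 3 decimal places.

x̄₁=45.368, s₁=3.670, n₁=19
x̄₂=47.760, s₂=3.620, n₂=25
s_p² = [18·3.670² + 24·3.620²]/42 = 13.2615
SE = √(s_p²·(1/19+1/25)) = 1.1083
t = (45.368−47.760)/1.1083 = -2.1578
df = 42

test statistic = -2.158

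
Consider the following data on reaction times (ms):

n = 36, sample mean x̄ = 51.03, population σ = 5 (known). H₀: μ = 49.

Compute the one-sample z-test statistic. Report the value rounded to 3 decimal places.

SE = σ/√n = 5/√36 = 0.8333
z = (x̄−μ₀)/SE = (51.03−49)/0.8333 = 2.4360

test statistic = 2.436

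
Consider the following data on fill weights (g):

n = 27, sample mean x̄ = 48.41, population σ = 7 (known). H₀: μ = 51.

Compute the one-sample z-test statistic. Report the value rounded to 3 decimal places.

SE = σ/√n = 7/√27 = 1.3472
z = (x̄−μ₀)/SE = (48.41−51)/1.3472 = -1.9226

test statistic = -1.923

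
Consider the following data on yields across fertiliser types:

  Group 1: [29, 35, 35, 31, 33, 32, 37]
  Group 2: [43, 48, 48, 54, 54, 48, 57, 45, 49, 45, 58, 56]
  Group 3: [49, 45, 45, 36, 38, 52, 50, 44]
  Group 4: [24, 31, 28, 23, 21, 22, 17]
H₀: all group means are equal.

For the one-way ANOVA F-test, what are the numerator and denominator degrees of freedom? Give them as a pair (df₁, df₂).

k = 4 groups, N = 34 total
df = (k−1, N−k) = (4−1, 34−4) = (3, 30)

degrees of freedom = [3, 30]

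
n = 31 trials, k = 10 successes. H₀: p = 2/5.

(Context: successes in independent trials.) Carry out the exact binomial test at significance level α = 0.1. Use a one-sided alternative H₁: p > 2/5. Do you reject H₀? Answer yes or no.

reject H₀: no

Exact binomial: n=31, k=10, p₀=2/5=0.4000
P(X≥10) from Σ C(n,i)·p₀^i·(1−p₀)^(n−i)
p-value (one-sided, H₁ greater) = 0.85662
At α=0.1: p ≥ α → fail to reject H₀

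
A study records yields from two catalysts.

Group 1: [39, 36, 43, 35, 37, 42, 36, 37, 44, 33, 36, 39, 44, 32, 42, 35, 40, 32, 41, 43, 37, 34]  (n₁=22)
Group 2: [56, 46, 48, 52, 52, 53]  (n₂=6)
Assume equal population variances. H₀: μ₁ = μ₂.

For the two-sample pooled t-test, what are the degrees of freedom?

df = n₁ + n₂ − 2 = 22 + 6 − 2 = 26

degrees of freedom = 26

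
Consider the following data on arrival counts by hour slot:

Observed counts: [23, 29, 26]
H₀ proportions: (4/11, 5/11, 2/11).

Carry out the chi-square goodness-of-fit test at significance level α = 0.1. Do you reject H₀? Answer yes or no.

n = 78; E_i = n·p_i = [28.36, 35.45, 14.18]
χ² = (23−28.36)²/28.36 + (29−35.45)²/35.45 + (26−14.18)²/14.18 = 12.0378
df = 2
p-value (upper-tail) = 0.00243
At α=0.1: p < α → reject H₀

reject H₀: yes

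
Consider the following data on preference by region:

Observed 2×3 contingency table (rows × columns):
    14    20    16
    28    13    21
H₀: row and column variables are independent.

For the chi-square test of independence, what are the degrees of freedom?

degrees of freedom = 2

df = (r−1)(c−1) = (2−1)·(3−1) = 2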